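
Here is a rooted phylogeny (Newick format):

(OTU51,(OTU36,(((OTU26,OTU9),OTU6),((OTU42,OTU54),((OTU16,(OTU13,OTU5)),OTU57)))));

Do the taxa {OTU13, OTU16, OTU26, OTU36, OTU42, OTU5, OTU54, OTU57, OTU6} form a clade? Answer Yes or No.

The MRCA of the listed taxa subtends (OTU36,(((OTU26,OTU9),OTU6),((OTU42,OTU54),((OTU16,(OTU13,OTU5)),OTU57)))).
That clade also contains OTU9, which is not in the proposed group, so the group is not monophyletic.

No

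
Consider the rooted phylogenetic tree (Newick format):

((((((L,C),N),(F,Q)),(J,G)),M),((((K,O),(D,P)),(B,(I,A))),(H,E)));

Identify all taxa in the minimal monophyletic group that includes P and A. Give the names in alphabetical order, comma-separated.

Tracing P: it sits inside (D,P).
Tracing A: it sits inside (I,A).
The smallest clade enclosing both is (((K,O),(D,P)),(B,(I,A))); the answer is its 7 terminal taxa in alphabetical order.

A, B, D, I, K, O, P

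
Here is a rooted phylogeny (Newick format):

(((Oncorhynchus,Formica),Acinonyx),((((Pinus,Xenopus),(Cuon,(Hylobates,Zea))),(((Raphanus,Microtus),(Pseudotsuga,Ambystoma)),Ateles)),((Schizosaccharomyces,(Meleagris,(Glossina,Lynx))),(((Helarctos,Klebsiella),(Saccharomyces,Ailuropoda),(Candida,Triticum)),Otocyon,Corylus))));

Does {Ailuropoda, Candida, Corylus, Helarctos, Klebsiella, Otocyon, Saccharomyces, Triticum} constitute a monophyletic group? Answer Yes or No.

The most recent common ancestor of these taxa subtends (((Helarctos,Klebsiella),(Saccharomyces,Ailuropoda),(Candida,Triticum)),Otocyon,Corylus).
That clade has exactly 8 tips — every listed taxon and nothing else — so the group is monophyletic.

Yes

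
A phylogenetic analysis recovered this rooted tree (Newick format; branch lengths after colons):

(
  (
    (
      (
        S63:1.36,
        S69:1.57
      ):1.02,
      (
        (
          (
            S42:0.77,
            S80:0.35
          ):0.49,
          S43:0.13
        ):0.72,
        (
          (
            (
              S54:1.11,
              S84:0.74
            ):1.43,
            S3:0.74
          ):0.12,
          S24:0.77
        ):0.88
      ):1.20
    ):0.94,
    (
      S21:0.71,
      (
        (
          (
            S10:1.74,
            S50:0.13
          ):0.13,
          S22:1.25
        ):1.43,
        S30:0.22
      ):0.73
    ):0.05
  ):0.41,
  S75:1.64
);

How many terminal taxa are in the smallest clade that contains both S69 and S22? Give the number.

The MRCA of S69 and S22 is the node subtending (((S63,S69),(((S42,S80),S43),(((S54,S84),S3),S24))),(S21,(((S10,S50),S22),S30))).
That clade contains 14 terminal taxa: S10, S21, S22, S24, S3, S30, S42, S43, S50, S54, S63, S69, S80, S84.

14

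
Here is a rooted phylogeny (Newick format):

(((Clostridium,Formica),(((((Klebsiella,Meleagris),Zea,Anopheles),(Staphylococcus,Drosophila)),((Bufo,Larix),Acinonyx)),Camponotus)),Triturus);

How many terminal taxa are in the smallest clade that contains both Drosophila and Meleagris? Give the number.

The MRCA of Drosophila and Meleagris is the node subtending (((Klebsiella,Meleagris),Zea,Anopheles),(Staphylococcus,Drosophila)).
That clade contains 6 terminal taxa: Anopheles, Drosophila, Klebsiella, Meleagris, Staphylococcus, Zea.

6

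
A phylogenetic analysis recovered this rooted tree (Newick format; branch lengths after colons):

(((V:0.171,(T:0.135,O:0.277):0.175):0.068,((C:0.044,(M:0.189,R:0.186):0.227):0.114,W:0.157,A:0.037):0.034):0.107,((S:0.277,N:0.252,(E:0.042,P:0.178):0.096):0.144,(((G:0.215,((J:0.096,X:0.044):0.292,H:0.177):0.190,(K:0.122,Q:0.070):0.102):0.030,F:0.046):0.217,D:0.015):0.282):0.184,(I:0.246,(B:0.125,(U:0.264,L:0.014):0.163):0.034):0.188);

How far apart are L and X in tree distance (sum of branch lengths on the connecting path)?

The path runs L → … → MRCA → … → X; the MRCA is the root of the tree.
Branch lengths along that path: 0.014 + 0.163 + 0.034 + 0.188 + 0.184 + 0.282 + 0.217 + 0.030 + 0.190 + 0.292 + 0.044 = 1.638.

1.638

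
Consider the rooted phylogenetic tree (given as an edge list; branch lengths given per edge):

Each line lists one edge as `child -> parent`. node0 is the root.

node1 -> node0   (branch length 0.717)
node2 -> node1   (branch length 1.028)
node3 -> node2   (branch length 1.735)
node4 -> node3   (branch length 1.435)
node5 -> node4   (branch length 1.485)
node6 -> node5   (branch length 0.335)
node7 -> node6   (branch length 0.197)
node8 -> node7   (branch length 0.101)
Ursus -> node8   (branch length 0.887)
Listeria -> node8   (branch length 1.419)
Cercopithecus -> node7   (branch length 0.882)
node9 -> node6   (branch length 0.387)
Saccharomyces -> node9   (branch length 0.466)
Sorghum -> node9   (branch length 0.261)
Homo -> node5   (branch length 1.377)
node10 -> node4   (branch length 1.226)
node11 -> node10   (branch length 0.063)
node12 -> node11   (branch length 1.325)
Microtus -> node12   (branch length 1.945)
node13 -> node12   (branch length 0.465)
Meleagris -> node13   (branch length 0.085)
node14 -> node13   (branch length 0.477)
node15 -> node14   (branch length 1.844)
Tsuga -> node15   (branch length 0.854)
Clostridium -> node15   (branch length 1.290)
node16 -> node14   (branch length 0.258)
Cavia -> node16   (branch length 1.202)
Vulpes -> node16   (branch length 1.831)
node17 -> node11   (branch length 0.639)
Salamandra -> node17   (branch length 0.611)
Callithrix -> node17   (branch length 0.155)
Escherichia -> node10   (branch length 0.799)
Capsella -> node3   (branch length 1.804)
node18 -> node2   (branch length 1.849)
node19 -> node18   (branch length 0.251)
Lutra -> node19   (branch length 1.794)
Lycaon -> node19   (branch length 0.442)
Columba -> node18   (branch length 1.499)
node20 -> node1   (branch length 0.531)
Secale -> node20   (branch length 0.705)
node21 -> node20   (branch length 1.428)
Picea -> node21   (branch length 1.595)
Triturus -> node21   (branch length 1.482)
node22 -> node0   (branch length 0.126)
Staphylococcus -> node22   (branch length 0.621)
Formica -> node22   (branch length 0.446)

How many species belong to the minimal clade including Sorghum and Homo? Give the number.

6

The MRCA of Sorghum and Homo is the node subtending ((((Ursus,Listeria),Cercopithecus),(Saccharomyces,Sorghum)),Homo).
That clade contains 6 terminal taxa: Cercopithecus, Homo, Listeria, Saccharomyces, Sorghum, Ursus.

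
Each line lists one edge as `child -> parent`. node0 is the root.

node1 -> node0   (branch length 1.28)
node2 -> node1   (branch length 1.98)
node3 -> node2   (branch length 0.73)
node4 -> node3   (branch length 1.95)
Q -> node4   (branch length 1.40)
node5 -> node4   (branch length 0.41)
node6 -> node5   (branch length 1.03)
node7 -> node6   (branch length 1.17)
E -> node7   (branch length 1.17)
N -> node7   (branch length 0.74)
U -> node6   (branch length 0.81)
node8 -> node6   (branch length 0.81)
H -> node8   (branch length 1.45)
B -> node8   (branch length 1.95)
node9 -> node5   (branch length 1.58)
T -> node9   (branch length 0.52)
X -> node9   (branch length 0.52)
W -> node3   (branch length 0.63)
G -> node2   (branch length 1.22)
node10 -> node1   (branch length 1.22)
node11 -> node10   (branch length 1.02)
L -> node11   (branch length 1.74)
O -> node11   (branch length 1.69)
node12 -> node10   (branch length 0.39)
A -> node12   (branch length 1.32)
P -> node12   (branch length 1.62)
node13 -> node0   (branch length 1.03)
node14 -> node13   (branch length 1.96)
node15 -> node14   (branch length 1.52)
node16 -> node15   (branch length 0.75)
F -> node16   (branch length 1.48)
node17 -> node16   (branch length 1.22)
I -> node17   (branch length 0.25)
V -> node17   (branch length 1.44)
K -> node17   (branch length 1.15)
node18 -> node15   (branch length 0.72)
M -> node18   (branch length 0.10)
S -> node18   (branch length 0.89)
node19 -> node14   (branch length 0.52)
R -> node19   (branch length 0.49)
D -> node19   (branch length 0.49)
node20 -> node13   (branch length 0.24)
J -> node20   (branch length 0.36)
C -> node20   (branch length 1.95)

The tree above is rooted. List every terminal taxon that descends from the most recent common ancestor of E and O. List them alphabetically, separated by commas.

Tracing E: it sits inside (E,N).
Tracing O: it sits inside (L,O).
The smallest clade enclosing both is ((((Q,(((E,N),U,(H,B)),(T,X))),W),G),((L,O),(A,P))); the answer is its 14 terminal taxa in alphabetical order.

A, B, E, G, H, L, N, O, P, Q, T, U, W, X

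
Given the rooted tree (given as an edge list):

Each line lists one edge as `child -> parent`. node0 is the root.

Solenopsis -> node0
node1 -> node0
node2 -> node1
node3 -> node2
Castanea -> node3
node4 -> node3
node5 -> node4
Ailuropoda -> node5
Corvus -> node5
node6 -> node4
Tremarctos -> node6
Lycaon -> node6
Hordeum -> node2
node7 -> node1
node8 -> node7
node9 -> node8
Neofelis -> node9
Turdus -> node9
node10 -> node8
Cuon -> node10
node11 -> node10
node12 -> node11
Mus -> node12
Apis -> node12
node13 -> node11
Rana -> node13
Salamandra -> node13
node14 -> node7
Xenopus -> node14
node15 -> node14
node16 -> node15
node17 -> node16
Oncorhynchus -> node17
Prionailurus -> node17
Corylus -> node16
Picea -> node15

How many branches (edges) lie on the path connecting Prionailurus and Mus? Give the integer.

10

The MRCA of Prionailurus and Mus is the node subtending (((Neofelis,Turdus),(Cuon,((Mus,Apis),(Rana,Salamandra)))),(Xenopus,(((Oncorhynchus,Prionailurus),Corylus),Picea))).
From Prionailurus up to that node: 5 branches. From Mus up to the same node: 5 branches. Total: 5 + 5 = 10.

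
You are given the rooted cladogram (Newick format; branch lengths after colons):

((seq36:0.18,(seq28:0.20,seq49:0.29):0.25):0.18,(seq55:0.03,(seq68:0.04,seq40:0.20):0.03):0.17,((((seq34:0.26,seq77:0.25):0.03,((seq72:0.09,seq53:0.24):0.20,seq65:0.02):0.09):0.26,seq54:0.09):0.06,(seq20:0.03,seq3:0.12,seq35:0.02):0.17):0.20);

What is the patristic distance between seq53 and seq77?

The path runs seq53 → … → MRCA → … → seq77; the MRCA is the node subtending ((seq34,seq77),((seq72,seq53),seq65)).
Branch lengths along that path: 0.24 + 0.20 + 0.09 + 0.03 + 0.25 = 0.81.

0.81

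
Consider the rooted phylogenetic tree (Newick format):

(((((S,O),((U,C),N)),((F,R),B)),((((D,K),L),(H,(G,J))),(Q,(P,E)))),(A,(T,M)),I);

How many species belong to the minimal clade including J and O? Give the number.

17

The MRCA of J and O is the node subtending ((((S,O),((U,C),N)),((F,R),B)),((((D,K),L),(H,(G,J))),(Q,(P,E)))).
That clade contains 17 terminal taxa: B, C, D, E, F, G, H, J, K, L, N, O, P, Q, R, S, U.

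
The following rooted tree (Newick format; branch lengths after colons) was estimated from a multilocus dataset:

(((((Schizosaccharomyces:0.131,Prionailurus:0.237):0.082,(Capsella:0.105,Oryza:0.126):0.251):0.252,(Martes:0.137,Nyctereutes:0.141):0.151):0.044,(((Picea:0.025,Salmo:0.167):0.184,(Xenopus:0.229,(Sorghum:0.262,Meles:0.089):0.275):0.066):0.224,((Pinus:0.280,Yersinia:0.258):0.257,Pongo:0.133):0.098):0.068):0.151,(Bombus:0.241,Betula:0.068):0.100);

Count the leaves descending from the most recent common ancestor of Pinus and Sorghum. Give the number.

8

The MRCA of Pinus and Sorghum is the node subtending (((Picea,Salmo),(Xenopus,(Sorghum,Meles))),((Pinus,Yersinia),Pongo)).
That clade contains 8 terminal taxa: Meles, Picea, Pinus, Pongo, Salmo, Sorghum, Xenopus, Yersinia.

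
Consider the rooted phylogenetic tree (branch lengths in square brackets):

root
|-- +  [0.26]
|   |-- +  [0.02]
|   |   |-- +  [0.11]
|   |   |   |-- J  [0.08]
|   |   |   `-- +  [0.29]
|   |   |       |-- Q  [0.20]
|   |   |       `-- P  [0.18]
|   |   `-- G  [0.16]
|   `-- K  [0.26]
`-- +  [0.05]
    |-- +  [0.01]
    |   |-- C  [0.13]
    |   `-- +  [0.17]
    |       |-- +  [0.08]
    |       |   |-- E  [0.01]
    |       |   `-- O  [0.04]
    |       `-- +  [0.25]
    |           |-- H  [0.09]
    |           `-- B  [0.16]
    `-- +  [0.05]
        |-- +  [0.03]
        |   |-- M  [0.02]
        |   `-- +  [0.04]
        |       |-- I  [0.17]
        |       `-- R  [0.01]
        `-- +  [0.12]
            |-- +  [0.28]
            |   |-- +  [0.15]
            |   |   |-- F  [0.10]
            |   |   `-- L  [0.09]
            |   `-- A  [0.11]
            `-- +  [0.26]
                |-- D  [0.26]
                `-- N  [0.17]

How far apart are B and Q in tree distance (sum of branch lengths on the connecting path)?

The path runs B → … → MRCA → … → Q; the MRCA is the root of the tree.
Branch lengths along that path: 0.16 + 0.25 + 0.17 + 0.01 + 0.05 + 0.26 + 0.02 + 0.11 + 0.29 + 0.20 = 1.52.

1.52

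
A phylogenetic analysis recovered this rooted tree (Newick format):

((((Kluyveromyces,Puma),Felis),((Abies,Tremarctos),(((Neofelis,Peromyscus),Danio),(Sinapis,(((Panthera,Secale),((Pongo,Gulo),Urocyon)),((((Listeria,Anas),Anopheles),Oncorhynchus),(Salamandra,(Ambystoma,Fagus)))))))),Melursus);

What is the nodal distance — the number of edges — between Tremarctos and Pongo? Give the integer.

The MRCA of Tremarctos and Pongo is the node subtending ((Abies,Tremarctos),(((Neofelis,Peromyscus),Danio),(Sinapis,(((Panthera,Secale),((Pongo,Gulo),Urocyon)),((((Listeria,Anas),Anopheles),Oncorhynchus),(Salamandra,(Ambystoma,Fagus))))))).
From Tremarctos up to that node: 2 branches. From Pongo up to the same node: 7 branches. Total: 2 + 7 = 9.

9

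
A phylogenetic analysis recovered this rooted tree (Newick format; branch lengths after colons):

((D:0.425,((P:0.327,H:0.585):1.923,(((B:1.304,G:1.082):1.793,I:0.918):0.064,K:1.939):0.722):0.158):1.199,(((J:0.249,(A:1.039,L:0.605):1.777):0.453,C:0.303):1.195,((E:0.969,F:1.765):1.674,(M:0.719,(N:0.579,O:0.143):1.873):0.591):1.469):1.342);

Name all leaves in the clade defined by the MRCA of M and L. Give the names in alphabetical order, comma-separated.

Tracing M: it sits inside (M,(N,O)).
Tracing L: it sits inside (A,L).
The smallest clade enclosing both is (((J,(A,L)),C),((E,F),(M,(N,O)))); the answer is its 9 terminal taxa in alphabetical order.

A, C, E, F, J, L, M, N, O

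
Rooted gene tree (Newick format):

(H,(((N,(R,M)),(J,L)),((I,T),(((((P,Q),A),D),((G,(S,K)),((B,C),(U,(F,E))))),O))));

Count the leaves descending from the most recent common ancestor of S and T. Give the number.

The MRCA of S and T is the node subtending ((I,T),(((((P,Q),A),D),((G,(S,K)),((B,C),(U,(F,E))))),O)).
That clade contains 15 terminal taxa: A, B, C, D, E, F, G, I, K, O, P, Q, S, T, U.

15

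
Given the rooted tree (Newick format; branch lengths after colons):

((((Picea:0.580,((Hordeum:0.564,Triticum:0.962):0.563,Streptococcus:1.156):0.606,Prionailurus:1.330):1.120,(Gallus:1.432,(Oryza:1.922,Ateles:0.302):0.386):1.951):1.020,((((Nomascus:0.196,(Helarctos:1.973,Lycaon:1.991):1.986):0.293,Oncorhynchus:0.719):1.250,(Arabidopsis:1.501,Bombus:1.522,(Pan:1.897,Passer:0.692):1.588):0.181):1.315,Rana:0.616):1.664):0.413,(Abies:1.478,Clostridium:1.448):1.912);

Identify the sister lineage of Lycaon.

Lycaon attaches to the tree at the node subtending (Helarctos,Lycaon).
The other lineage descending from that same node — the sister group — is the single tip Helarctos.

Helarctos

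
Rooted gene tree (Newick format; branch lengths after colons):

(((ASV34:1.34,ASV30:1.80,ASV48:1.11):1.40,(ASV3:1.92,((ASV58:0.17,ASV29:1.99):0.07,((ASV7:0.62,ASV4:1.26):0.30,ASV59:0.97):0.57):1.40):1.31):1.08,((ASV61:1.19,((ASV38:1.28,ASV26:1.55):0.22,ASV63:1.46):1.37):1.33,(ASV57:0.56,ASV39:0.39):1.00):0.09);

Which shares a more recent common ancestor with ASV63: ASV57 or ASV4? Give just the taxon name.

The MRCA of ASV63 and ASV57 subtends ((ASV61,((ASV38,ASV26),ASV63)),(ASV57,ASV39)) (6 taxa).
The MRCA of ASV63 and ASV4 is the root, subtending the entire tree (15 taxa).
The first is nested inside the second, so ASV63 shares a more recent common ancestor with ASV57.

ASV57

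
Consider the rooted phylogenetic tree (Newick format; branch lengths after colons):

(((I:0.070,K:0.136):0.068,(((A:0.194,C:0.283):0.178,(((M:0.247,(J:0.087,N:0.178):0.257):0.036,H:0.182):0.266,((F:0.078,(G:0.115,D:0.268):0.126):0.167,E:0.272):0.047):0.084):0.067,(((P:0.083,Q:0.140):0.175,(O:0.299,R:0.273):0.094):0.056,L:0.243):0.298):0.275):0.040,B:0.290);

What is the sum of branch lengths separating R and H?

1.320

The path runs R → … → MRCA → … → H; the MRCA is the node subtending (((A,C),(((M,(J,N)),H),((F,(G,D)),E))),(((P,Q),(O,R)),L)).
Branch lengths along that path: 0.273 + 0.094 + 0.056 + 0.298 + 0.067 + 0.084 + 0.266 + 0.182 = 1.320.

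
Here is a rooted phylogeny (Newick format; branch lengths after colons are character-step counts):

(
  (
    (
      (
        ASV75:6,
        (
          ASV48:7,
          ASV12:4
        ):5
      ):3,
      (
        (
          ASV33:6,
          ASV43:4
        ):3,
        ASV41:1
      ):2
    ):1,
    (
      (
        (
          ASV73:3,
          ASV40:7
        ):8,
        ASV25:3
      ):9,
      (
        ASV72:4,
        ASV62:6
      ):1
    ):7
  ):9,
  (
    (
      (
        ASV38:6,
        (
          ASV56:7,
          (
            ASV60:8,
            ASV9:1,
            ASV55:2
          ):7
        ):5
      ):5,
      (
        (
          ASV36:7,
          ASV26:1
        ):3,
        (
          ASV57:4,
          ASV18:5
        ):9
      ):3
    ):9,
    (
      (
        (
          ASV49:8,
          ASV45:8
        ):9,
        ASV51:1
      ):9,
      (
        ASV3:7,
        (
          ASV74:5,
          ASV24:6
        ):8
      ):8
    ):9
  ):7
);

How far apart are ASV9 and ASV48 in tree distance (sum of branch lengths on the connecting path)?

59

The path runs ASV9 → … → MRCA → … → ASV48; the MRCA is the root of the tree.
Branch lengths along that path: 1 + 7 + 5 + 5 + 9 + 7 + 9 + 1 + 3 + 5 + 7 = 59.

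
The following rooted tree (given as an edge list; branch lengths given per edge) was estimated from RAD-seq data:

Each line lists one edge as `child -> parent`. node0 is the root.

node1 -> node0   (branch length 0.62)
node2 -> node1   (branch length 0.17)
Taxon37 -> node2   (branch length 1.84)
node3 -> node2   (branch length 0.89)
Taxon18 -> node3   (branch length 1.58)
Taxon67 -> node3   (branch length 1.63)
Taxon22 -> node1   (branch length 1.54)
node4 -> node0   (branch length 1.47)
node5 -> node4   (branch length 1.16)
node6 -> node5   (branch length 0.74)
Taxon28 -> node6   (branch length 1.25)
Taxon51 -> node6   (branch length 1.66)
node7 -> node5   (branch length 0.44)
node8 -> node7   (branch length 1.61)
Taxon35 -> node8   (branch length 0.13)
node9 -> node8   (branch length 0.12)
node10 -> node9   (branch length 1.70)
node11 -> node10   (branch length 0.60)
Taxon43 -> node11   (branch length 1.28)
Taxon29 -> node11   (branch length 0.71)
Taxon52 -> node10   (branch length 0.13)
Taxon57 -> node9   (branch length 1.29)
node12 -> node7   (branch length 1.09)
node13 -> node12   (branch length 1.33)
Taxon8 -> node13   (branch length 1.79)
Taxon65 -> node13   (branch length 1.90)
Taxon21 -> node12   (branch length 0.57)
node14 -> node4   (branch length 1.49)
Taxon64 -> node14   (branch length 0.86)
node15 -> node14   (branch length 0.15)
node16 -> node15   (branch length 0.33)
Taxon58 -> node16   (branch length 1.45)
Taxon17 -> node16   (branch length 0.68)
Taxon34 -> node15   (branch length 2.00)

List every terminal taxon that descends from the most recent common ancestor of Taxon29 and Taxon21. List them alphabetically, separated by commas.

Tracing Taxon29: it sits inside (Taxon43,Taxon29).
Tracing Taxon21: it sits inside ((Taxon8,Taxon65),Taxon21).
The smallest clade enclosing both is ((Taxon35,(((Taxon43,Taxon29),Taxon52),Taxon57)),((Taxon8,Taxon65),Taxon21)); the answer is its 8 terminal taxa in alphabetical order.

Taxon21, Taxon29, Taxon35, Taxon43, Taxon52, Taxon57, Taxon65, Taxon8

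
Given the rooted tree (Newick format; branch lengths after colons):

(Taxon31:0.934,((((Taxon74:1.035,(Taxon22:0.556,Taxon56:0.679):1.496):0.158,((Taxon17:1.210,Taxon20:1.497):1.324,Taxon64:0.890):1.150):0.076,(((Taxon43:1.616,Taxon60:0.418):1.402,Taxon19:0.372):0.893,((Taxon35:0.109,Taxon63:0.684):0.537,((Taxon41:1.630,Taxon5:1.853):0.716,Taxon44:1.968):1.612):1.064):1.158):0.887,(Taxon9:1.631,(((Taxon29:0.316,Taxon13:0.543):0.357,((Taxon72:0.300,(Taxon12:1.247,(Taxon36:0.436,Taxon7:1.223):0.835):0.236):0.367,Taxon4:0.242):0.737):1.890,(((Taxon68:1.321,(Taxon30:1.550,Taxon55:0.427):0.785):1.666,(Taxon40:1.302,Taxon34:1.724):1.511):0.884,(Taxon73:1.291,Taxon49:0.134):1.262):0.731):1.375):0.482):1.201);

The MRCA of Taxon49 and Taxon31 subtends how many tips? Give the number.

The MRCA of Taxon49 and Taxon31 is the root, so the clade is the entire tree.
That clade contains 30 terminal taxa: Taxon12, Taxon13, Taxon17, Taxon19, Taxon20, Taxon22, Taxon29, Taxon30, Taxon31, Taxon34, Taxon35, Taxon36, Taxon4, Taxon40, Taxon41, Taxon43, Taxon44, Taxon49, Taxon5, Taxon55, Taxon56, Taxon60, Taxon63, Taxon64, Taxon68, Taxon7, Taxon72, Taxon73, Taxon74, Taxon9.

30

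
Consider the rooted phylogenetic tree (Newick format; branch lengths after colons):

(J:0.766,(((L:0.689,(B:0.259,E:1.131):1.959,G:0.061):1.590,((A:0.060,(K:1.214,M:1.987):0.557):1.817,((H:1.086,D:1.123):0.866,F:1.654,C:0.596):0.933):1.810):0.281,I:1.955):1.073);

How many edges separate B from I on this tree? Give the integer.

The MRCA of B and I is the node subtending (((L,(B,E),G),((A,(K,M)),((H,D),F,C))),I).
From B up to that node: 4 branches. From I up to the same node: 1 branch. Total: 4 + 1 = 5.

5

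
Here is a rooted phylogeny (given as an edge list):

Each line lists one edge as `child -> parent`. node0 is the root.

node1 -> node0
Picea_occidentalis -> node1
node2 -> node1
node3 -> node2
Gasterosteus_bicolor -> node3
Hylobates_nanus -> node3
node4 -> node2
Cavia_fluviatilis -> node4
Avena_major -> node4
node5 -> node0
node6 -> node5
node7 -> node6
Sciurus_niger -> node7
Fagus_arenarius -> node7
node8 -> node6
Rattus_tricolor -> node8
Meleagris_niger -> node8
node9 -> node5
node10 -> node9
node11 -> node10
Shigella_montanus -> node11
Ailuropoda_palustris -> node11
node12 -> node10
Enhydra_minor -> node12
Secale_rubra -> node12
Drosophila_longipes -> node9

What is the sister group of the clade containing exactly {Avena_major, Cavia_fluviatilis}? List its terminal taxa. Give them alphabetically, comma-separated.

The clade containing exactly {Avena_major, Cavia_fluviatilis} attaches to the tree at the node subtending ((Gasterosteus_bicolor,Hylobates_nanus),(Cavia_fluviatilis,Avena_major)).
The other lineage descending from that same node — the sister group — is (Gasterosteus_bicolor,Hylobates_nanus); its 2 tips in alphabetical order are the answer.

Gasterosteus_bicolor, Hylobates_nanus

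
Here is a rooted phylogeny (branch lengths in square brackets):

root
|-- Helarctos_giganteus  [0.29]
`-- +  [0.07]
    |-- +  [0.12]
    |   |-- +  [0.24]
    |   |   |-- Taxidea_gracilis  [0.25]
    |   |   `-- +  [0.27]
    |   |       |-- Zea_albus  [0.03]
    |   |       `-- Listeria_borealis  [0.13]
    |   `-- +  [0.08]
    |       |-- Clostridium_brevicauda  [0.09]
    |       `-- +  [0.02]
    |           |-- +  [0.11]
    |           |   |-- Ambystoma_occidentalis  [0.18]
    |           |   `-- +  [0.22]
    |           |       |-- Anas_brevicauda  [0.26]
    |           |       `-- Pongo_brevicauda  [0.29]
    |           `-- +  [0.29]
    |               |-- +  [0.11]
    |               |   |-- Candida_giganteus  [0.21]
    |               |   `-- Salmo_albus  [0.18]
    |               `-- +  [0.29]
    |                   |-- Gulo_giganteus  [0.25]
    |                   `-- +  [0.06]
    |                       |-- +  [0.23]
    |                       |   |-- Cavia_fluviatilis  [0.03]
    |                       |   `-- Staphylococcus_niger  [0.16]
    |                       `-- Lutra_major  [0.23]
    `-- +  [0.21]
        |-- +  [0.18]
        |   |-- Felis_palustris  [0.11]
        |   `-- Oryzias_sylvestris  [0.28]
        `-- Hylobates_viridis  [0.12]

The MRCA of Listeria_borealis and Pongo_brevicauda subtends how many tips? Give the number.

The MRCA of Listeria_borealis and Pongo_brevicauda is the node subtending ((Taxidea_gracilis,(Zea_albus,Listeria_borealis)),(Clostridium_brevicauda,((Ambystoma_occidentalis,(Anas_brevicauda,Pongo_brevicauda)),((Candida_giganteus,Salmo_albus),(Gulo_giganteus,((Cavia_fluviatilis,Staphylococcus_niger),Lutra_major)))))).
That clade contains 13 terminal taxa: Ambystoma_occidentalis, Anas_brevicauda, Candida_giganteus, Cavia_fluviatilis, Clostridium_brevicauda, Gulo_giganteus, Listeria_borealis, Lutra_major, Pongo_brevicauda, Salmo_albus, Staphylococcus_niger, Taxidea_gracilis, Zea_albus.

13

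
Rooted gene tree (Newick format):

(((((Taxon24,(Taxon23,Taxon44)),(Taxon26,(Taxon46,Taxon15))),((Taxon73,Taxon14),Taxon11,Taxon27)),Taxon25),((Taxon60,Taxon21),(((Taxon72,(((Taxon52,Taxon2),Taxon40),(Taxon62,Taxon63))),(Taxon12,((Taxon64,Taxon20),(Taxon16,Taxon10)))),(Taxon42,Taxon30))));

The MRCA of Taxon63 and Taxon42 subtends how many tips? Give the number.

13

The MRCA of Taxon63 and Taxon42 is the node subtending (((Taxon72,(((Taxon52,Taxon2),Taxon40),(Taxon62,Taxon63))),(Taxon12,((Taxon64,Taxon20),(Taxon16,Taxon10)))),(Taxon42,Taxon30)).
That clade contains 13 terminal taxa: Taxon10, Taxon12, Taxon16, Taxon2, Taxon20, Taxon30, Taxon40, Taxon42, Taxon52, Taxon62, Taxon63, Taxon64, Taxon72.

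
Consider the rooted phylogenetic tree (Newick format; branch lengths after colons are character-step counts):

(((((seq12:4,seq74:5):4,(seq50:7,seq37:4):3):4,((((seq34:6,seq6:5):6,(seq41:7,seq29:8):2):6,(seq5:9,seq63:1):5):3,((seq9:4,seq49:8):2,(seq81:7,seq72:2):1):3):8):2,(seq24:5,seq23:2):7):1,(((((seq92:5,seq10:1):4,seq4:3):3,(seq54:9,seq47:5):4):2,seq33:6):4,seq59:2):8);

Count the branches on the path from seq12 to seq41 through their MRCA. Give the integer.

The MRCA of seq12 and seq41 is the node subtending (((seq12,seq74),(seq50,seq37)),((((seq34,seq6),(seq41,seq29)),(seq5,seq63)),((seq9,seq49),(seq81,seq72)))).
From seq12 up to that node: 3 branches. From seq41 up to the same node: 5 branches. Total: 3 + 5 = 8.

8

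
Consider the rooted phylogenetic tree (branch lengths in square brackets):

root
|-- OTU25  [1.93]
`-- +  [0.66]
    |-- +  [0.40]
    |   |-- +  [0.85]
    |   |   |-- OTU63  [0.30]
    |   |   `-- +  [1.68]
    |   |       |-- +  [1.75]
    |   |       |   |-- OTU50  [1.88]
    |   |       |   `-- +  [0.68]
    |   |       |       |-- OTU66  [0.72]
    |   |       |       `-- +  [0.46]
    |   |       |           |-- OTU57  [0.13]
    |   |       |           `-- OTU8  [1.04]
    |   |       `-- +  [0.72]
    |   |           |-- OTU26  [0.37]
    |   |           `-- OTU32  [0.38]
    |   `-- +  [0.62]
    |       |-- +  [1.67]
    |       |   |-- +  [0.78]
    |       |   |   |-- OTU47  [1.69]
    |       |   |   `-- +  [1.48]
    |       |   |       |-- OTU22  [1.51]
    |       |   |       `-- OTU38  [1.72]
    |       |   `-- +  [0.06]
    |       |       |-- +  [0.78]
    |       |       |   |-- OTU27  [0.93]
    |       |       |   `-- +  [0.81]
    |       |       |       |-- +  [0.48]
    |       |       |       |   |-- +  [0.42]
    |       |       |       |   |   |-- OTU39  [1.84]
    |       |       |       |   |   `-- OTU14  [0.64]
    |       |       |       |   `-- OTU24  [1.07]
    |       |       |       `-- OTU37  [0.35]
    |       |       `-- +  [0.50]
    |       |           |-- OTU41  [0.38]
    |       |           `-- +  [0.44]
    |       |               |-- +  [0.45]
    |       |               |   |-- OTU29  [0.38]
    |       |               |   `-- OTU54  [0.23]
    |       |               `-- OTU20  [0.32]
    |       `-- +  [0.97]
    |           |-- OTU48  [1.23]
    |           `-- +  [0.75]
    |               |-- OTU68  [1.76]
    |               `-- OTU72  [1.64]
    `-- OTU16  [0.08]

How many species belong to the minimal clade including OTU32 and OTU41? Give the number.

22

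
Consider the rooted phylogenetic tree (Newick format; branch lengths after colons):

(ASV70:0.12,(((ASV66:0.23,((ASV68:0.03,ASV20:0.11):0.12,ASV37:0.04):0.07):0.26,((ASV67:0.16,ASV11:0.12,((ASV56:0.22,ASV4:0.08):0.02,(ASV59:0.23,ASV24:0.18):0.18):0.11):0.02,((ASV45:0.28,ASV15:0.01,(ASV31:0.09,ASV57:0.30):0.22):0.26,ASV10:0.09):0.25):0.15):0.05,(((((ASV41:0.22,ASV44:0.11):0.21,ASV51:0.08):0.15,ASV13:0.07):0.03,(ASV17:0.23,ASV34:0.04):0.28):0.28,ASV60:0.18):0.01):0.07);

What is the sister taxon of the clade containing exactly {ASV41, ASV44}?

ASV51

The clade containing exactly {ASV41, ASV44} attaches to the tree at the node subtending ((ASV41,ASV44),ASV51).
The other lineage descending from that same node — the sister group — is the single tip ASV51.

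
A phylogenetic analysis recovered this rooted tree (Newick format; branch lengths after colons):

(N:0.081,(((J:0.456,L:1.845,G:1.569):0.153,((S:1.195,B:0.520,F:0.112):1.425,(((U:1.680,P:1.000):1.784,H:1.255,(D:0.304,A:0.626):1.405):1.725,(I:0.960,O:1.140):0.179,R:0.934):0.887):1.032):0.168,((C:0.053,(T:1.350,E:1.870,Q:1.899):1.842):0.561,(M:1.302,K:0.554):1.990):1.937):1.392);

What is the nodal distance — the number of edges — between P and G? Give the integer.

7

The MRCA of P and G is the node subtending ((J,L,G),((S,B,F),(((U,P),H,(D,A)),(I,O),R))).
From P up to that node: 5 branches. From G up to the same node: 2 branches. Total: 5 + 2 = 7.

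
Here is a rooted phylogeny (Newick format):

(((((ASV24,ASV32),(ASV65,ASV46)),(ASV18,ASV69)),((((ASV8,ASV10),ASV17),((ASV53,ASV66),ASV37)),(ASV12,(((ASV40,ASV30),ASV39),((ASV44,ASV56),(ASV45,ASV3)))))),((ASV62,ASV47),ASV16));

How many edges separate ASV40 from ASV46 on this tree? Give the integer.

The MRCA of ASV40 and ASV46 is the node subtending ((((ASV24,ASV32),(ASV65,ASV46)),(ASV18,ASV69)),((((ASV8,ASV10),ASV17),((ASV53,ASV66),ASV37)),(ASV12,(((ASV40,ASV30),ASV39),((ASV44,ASV56),(ASV45,ASV3)))))).
From ASV40 up to that node: 6 branches. From ASV46 up to the same node: 4 branches. Total: 6 + 4 = 10.

10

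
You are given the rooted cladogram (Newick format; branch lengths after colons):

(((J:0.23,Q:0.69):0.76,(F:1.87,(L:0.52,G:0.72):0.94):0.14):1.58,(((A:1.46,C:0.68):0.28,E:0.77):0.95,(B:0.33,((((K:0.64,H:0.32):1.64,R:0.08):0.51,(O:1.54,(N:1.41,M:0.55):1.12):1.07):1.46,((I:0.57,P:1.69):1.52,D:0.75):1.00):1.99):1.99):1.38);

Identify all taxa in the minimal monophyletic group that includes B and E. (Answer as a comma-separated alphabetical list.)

Tracing B: it sits inside (B,((((K,H),R),(O,(N,M))),((I,P),D))).
Tracing E: it sits inside ((A,C),E).
The smallest clade enclosing both is (((A,C),E),(B,((((K,H),R),(O,(N,M))),((I,P),D)))); the answer is its 13 terminal taxa in alphabetical order.

A, B, C, D, E, H, I, K, M, N, O, P, R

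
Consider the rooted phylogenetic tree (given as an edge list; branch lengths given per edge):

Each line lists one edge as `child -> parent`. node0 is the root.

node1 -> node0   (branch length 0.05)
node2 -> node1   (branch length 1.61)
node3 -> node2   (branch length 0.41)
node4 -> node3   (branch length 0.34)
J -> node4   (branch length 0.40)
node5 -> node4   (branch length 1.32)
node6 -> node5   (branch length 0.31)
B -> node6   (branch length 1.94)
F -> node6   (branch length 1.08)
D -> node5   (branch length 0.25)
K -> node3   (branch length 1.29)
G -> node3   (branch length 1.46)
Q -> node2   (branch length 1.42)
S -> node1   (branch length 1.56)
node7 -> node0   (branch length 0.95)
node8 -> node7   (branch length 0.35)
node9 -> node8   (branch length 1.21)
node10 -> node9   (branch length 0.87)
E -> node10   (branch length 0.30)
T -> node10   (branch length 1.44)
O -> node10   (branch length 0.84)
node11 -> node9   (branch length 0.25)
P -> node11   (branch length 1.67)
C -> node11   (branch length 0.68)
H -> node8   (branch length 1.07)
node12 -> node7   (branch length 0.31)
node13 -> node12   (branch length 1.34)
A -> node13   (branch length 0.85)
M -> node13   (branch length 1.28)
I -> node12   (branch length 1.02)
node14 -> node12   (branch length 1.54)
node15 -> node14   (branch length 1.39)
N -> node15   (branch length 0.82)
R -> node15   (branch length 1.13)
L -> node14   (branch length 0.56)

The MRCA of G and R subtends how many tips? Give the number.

20

The MRCA of G and R is the root, so the clade is the entire tree.
That clade contains 20 terminal taxa: A, B, C, D, E, F, G, H, I, J, K, L, M, N, O, P, Q, R, S, T.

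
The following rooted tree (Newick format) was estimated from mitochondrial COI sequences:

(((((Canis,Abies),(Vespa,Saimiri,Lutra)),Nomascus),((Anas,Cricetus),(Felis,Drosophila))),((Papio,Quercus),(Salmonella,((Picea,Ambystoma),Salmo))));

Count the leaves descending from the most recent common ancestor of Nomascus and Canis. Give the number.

6

The MRCA of Nomascus and Canis is the node subtending (((Canis,Abies),(Vespa,Saimiri,Lutra)),Nomascus).
That clade contains 6 terminal taxa: Abies, Canis, Lutra, Nomascus, Saimiri, Vespa.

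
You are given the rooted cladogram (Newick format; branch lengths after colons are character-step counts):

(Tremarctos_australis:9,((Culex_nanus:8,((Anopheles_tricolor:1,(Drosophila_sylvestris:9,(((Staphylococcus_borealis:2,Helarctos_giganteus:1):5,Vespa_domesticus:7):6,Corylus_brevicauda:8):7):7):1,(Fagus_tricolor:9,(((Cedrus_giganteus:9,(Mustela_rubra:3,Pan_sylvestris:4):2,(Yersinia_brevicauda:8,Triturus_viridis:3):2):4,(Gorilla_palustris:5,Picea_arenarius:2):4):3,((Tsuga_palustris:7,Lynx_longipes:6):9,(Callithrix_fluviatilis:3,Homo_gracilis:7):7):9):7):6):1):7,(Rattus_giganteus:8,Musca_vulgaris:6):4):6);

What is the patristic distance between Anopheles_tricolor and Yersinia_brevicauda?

32

The path runs Anopheles_tricolor → … → MRCA → … → Yersinia_brevicauda; the MRCA is the node subtending ((Anopheles_tricolor,(Drosophila_sylvestris,(((Staphylococcus_borealis,Helarctos_giganteus),Vespa_domesticus),Corylus_brevicauda))),(Fagus_tricolor,(((Cedrus_giganteus,(Mustela_rubra,Pan_sylvestris),(Yersinia_brevicauda,Triturus_viridis)),(Gorilla_palustris,Picea_arenarius)),((Tsuga_palustris,Lynx_longipes),(Callithrix_fluviatilis,Homo_gracilis))))).
Branch lengths along that path: 1 + 1 + 6 + 7 + 3 + 4 + 2 + 8 = 32.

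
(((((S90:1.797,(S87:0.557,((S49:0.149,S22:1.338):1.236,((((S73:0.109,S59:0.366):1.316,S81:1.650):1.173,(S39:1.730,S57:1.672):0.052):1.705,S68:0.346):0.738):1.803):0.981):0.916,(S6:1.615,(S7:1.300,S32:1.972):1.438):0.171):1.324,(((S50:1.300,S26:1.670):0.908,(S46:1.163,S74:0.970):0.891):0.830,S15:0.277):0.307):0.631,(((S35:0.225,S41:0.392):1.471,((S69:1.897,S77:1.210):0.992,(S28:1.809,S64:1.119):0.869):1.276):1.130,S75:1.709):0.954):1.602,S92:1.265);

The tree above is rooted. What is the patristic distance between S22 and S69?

14.478

The path runs S22 → … → MRCA → … → S69; the MRCA is the node subtending ((((S90,(S87,((S49,S22),((((S73,S59),S81),(S39,S57)),S68)))),(S6,(S7,S32))),(((S50,S26),(S46,S74)),S15)),(((S35,S41),((S69,S77),(S28,S64))),S75)).
Branch lengths along that path: 1.338 + 1.236 + 1.803 + 0.981 + 0.916 + 1.324 + 0.631 + 0.954 + 1.130 + 1.276 + 0.992 + 1.897 = 14.478.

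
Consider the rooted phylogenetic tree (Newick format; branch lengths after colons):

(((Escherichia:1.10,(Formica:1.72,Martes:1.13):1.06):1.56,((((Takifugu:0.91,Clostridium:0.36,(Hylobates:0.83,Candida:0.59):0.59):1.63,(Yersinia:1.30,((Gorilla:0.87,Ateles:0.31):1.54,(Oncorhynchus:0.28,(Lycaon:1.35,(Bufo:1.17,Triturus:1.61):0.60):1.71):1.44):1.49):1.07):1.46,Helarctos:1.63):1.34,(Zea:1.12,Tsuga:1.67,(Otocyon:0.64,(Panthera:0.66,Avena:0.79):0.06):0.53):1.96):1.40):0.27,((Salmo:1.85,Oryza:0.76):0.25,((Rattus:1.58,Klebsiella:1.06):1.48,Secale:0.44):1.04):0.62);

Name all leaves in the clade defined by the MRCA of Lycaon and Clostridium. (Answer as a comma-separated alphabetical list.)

Ateles, Bufo, Candida, Clostridium, Gorilla, Hylobates, Lycaon, Oncorhynchus, Takifugu, Triturus, Yersinia

Tracing Lycaon: it sits inside (Lycaon,(Bufo,Triturus)).
Tracing Clostridium: it sits inside (Takifugu,Clostridium,(Hylobates,Candida)).
The smallest clade enclosing both is ((Takifugu,Clostridium,(Hylobates,Candida)),(Yersinia,((Gorilla,Ateles),(Oncorhynchus,(Lycaon,(Bufo,Triturus)))))); the answer is its 11 terminal taxa in alphabetical order.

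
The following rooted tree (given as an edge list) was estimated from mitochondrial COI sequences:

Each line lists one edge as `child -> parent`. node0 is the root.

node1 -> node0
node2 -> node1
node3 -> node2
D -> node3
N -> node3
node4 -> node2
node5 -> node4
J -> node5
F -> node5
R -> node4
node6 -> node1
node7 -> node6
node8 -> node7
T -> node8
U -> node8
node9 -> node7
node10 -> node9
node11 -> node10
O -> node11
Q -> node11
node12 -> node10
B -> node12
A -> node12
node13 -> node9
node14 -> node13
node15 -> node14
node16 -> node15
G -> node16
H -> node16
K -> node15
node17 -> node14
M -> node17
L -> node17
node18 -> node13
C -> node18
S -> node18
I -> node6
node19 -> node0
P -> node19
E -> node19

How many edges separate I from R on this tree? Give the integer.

The MRCA of I and R is the node subtending (((D,N),((J,F),R)),(((T,U),(((O,Q),(B,A)),((((G,H),K),(M,L)),(C,S)))),I)).
From I up to that node: 2 branches. From R up to the same node: 3 branches. Total: 2 + 3 = 5.

5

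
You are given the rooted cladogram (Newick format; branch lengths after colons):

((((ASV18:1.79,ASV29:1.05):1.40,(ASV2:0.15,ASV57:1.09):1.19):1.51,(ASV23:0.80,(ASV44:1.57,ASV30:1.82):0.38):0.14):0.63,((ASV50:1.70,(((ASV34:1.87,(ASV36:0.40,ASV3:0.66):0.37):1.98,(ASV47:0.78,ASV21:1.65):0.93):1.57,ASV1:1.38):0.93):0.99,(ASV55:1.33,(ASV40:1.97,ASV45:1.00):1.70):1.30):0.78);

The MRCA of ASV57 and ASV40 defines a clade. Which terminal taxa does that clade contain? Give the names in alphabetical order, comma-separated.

ASV1, ASV18, ASV2, ASV21, ASV23, ASV29, ASV3, ASV30, ASV34, ASV36, ASV40, ASV44, ASV45, ASV47, ASV50, ASV55, ASV57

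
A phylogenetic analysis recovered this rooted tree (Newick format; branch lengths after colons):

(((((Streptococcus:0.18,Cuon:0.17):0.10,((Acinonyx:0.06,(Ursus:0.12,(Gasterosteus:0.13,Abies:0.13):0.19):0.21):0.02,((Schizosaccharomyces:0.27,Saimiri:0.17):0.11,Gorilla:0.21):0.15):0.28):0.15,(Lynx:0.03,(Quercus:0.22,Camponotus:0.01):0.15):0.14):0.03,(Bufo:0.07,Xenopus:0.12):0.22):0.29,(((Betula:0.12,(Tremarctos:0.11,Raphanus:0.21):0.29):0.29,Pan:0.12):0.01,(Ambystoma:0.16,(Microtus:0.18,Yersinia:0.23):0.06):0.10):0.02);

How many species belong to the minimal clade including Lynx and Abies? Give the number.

12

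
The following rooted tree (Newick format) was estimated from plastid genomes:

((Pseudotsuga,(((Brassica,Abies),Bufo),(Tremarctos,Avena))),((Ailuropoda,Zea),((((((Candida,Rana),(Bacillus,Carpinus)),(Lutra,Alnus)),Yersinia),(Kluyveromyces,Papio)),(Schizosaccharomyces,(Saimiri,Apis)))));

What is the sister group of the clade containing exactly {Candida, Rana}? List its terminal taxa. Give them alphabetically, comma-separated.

The clade containing exactly {Candida, Rana} attaches to the tree at the node subtending ((Candida,Rana),(Bacillus,Carpinus)).
The other lineage descending from that same node — the sister group — is (Bacillus,Carpinus); its 2 tips in alphabetical order are the answer.

Bacillus, Carpinus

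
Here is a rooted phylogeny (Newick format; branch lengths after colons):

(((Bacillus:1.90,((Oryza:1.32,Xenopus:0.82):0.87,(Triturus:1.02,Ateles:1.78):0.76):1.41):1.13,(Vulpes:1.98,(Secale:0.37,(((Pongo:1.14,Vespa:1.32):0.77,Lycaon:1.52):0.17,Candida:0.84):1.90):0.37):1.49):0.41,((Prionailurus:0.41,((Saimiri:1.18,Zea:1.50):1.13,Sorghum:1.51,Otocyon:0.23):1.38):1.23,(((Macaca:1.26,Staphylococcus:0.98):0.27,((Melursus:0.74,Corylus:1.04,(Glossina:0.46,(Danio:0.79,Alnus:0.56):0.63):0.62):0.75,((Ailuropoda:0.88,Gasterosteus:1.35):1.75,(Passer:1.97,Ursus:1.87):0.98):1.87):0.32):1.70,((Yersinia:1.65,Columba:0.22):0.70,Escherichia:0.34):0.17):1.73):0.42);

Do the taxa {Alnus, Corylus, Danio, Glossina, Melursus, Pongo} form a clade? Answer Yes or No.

No

The MRCA of the listed taxa is the root, so the smallest clade containing them is the whole tree.
That clade also contains Ailuropoda, Ateles, Bacillus, Candida, Columba, Escherichia, Gasterosteus, Lycaon, Macaca, Oryza, Otocyon, Passer, Prionailurus, Saimiri, Secale, Sorghum, Staphylococcus, Triturus, Ursus, Vespa, Vulpes, Xenopus, Yersinia, Zea, which are not in the proposed group, so the group is not monophyletic.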